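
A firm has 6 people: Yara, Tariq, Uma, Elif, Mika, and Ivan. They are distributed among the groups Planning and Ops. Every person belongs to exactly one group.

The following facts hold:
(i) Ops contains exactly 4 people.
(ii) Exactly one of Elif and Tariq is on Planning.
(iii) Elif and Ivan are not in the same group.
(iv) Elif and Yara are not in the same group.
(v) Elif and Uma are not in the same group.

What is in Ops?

Ops = {Ivan, Tariq, Uma, Yara}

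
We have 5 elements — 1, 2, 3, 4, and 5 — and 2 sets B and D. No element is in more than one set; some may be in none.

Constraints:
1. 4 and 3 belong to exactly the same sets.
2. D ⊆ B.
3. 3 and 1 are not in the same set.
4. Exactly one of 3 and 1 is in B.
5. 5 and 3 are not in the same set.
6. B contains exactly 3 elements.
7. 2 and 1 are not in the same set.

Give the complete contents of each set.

B = {2, 3, 4}; D = {}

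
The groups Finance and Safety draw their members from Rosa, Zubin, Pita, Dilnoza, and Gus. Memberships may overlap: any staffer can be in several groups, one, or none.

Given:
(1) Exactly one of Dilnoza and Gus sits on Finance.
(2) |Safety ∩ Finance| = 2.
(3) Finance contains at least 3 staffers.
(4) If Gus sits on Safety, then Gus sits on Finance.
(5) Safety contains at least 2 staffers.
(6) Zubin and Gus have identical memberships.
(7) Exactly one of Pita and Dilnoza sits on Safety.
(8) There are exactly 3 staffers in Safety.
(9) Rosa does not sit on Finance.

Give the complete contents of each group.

Finance = {Gus, Pita, Zubin}; Safety = {Dilnoza, Gus, Zubin}

From (9): Rosa ∉ Finance.
Suppose Rosa ∈ Safety: no assignment then satisfies all the clues, so Rosa ∉ Safety.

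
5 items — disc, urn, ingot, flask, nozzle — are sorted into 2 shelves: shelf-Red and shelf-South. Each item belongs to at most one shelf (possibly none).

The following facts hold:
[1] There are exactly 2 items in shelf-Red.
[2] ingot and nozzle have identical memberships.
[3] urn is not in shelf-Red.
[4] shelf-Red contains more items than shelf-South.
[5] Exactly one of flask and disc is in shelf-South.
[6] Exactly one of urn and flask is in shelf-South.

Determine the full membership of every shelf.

shelf-Red = {ingot, nozzle}; shelf-South = {flask}

From (3): urn ∉ shelf-Red.
Suppose disc ∈ shelf-Red: no assignment then satisfies all the clues, so disc ∉ shelf-Red.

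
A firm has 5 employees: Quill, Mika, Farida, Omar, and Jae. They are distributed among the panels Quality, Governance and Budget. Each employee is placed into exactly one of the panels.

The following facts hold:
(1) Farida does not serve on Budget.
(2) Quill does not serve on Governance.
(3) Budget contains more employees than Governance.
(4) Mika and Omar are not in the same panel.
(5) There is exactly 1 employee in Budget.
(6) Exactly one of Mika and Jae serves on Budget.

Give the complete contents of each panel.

Quality = {Farida, Jae, Omar, Quill}; Governance = {}; Budget = {Mika}

From (1): Farida ∉ Budget.
From (2): Quill ∉ Governance.
Suppose Quill ∉ Quality: no assignment then satisfies all the clues, so Quill ∈ Quality.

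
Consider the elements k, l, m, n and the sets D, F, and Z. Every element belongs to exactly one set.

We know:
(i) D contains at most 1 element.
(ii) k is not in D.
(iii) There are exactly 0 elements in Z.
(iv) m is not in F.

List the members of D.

From (ii): k ∉ D.
From (iv): m ∉ F.
(iii): Z already has 0, so the rest are out.
Only one set left: k ∈ F.
Only one set left: m ∈ D.
(i): D already has 1, so the rest are out.
Only one set left: l ∈ F.
Only one set left: n ∈ F.

D = {m}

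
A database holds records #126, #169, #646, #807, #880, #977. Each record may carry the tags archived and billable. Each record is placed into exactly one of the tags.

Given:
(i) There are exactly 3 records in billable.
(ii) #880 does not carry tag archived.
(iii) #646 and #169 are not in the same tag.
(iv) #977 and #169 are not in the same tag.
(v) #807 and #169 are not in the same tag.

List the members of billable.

billable = {#126, #169, #880}

From (ii): #880 ∉ archived.
Only one tag left: #880 ∈ billable.
Suppose #126 ∉ billable: no assignment then satisfies all the clues, so #126 ∈ billable.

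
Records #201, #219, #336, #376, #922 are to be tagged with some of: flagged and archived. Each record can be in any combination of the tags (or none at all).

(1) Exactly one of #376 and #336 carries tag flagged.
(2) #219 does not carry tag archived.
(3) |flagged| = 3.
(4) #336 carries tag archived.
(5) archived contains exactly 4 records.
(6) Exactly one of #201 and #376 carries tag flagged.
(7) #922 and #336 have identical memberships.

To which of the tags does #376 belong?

From (2): #219 ∉ archived.
From (4): #336 ∈ archived.
(5): only 4 candidates remain for archived, so all are in.
Suppose #376 ∈ flagged: no assignment then satisfies all the clues, so #376 ∉ flagged.

#376: archived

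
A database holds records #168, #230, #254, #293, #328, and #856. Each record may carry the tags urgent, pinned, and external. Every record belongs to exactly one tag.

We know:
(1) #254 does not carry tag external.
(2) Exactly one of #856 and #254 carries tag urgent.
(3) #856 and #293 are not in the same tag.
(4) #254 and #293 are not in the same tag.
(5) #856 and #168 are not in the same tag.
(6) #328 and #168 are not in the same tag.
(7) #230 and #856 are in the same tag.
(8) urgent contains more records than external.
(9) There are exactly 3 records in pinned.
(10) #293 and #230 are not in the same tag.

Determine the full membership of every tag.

urgent = {#168, #254}; pinned = {#230, #328, #856}; external = {#293}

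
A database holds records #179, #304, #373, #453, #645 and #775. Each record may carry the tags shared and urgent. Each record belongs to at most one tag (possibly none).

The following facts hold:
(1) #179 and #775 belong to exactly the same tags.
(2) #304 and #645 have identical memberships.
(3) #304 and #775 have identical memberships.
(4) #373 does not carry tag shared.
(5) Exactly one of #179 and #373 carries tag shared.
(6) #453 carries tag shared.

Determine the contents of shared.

shared = {#179, #304, #453, #645, #775}

From (4): #373 ∉ shared.
From (6): #453 ∈ shared.
(5) (exactly one): #179 ∈ shared.
(1): #775 matches #179: #775 ∈ shared.
(3): #304 matches #775: #304 ∈ shared.
(2): #645 matches #304: #645 ∈ shared.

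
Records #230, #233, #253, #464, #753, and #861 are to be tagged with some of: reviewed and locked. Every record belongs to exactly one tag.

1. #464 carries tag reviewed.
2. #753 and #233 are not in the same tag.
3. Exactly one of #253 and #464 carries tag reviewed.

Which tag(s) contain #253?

From (1): #464 ∈ reviewed.
(3) (exactly one): #253 ∉ reviewed.
Only one tag left: #253 ∈ locked.

#253: locked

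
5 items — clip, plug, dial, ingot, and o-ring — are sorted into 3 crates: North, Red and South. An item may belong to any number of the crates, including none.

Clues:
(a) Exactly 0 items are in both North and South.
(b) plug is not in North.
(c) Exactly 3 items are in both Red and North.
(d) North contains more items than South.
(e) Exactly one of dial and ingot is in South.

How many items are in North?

3

From (b): plug ∉ North.
Suppose clip ∉ North: no assignment then satisfies all the clues, so clip ∈ North.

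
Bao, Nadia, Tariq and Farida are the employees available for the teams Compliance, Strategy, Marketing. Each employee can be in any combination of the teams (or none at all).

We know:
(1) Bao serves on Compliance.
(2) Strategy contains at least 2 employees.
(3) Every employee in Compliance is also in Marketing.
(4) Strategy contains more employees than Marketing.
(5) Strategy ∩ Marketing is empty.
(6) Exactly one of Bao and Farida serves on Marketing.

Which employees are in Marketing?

Marketing = {Bao}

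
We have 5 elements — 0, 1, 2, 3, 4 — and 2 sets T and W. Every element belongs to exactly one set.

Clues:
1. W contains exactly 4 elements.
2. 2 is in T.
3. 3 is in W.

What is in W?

W = {0, 1, 3, 4}

From (2): 2 ∈ T.
From (3): 3 ∈ W.
(1): only 4 candidates remain for W, so all are in.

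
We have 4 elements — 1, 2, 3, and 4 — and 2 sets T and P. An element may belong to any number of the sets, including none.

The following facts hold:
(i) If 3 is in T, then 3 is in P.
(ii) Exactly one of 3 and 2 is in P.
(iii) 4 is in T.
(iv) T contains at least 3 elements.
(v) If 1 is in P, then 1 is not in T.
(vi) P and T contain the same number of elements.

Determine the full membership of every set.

T = {2, 3, 4}; P = {1, 3, 4}

From (iii): 4 ∈ T.
Suppose 1 ∈ T: no assignment then satisfies all the clues, so 1 ∉ T.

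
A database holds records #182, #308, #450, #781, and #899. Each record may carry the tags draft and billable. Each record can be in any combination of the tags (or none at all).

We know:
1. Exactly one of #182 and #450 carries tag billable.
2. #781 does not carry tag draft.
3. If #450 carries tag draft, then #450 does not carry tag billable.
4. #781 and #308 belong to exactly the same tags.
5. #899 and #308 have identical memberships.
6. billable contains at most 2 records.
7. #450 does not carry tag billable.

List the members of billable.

billable = {#182}

From (2): #781 ∉ draft.
From (7): #450 ∉ billable.
(1) (exactly one): #182 ∈ billable.
(4): #308 matches #781: #308 ∉ draft.
(5): #899 matches #308: #899 ∉ draft.
Suppose #308 ∈ billable: no assignment then satisfies all the clues, so #308 ∉ billable.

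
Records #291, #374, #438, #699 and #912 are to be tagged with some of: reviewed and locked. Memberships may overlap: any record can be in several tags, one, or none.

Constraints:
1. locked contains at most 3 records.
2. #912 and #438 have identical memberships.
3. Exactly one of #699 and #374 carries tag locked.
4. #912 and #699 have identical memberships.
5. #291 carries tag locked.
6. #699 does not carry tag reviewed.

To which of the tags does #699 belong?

From (5): #291 ∈ locked.
From (6): #699 ∉ reviewed.
(4): #912 matches #699: #912 ∉ reviewed.
(2): #438 matches #912: #438 ∉ reviewed.
Suppose #699 ∈ locked: no assignment then satisfies all the clues, so #699 ∉ locked.

#699: none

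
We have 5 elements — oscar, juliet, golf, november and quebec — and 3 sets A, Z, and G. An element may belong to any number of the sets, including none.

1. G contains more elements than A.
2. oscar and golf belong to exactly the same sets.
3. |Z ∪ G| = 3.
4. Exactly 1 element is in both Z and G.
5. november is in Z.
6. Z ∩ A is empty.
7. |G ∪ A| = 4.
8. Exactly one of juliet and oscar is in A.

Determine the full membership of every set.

A = {juliet}; Z = {november}; G = {golf, november, oscar}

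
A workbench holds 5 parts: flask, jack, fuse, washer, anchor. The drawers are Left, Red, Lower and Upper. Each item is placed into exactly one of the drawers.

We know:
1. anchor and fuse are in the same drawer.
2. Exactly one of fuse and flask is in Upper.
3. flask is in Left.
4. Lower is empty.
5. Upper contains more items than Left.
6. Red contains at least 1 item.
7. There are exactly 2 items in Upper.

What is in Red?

Red = {jack, washer}

From (3): flask ∈ Left.
(2) (exactly one): fuse ∈ Upper.
(4): Lower already has 0, so the rest are out.
(1): anchor matches fuse: anchor ∉ Left.
(1): anchor matches fuse: anchor ∉ Red.
(1): anchor matches fuse: anchor ∈ Upper.
(7): Upper already has 2, so the rest are out.
Suppose jack ∉ Red: no assignment then satisfies all the clues, so jack ∈ Red.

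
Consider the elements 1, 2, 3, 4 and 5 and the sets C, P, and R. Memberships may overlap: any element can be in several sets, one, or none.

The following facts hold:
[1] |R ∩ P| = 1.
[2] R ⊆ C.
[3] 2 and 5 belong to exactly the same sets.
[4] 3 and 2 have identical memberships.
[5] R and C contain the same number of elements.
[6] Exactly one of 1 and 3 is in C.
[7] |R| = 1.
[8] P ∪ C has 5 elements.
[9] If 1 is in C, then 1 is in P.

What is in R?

R = {1}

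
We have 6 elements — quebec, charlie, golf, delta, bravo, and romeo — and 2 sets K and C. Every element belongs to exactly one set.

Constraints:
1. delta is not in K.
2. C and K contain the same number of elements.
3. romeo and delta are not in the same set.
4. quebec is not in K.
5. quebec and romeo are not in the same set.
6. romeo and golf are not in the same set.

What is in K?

K = {bravo, charlie, romeo}

From (1): delta ∉ K.
From (4): quebec ∉ K.
Only one set left: quebec ∈ C.
Only one set left: delta ∈ C.
(3): romeo ∉ C.
Only one set left: romeo ∈ K.
(6): golf ∉ K.
Only one set left: golf ∈ C.
Suppose charlie ∉ K: no assignment then satisfies all the clues, so charlie ∈ K.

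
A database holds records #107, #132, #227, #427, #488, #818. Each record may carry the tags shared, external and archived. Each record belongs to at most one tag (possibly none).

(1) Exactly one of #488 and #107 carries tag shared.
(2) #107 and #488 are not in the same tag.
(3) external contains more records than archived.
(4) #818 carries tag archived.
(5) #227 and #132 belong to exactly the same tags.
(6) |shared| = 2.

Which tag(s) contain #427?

#427: shared

From (4): #818 ∈ archived.
Suppose #427 ∉ shared: no assignment then satisfies all the clues, so #427 ∈ shared.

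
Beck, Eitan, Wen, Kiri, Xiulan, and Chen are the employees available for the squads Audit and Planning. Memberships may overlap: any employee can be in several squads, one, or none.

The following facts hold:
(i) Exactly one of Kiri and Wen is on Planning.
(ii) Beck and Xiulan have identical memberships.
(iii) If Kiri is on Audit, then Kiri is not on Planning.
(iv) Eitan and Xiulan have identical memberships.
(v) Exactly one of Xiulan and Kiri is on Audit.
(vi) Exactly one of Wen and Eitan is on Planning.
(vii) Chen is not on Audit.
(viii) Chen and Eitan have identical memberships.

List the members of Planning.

From (vii): Chen ∉ Audit.
(viii): Eitan matches Chen: Eitan ∉ Audit.
(iv): Xiulan matches Eitan: Xiulan ∉ Audit.
(v) (exactly one): Kiri ∈ Audit.
(ii): Beck matches Xiulan: Beck ∉ Audit.
(iii): Kiri ∉ Planning.
(i) (exactly one): Wen ∈ Planning.
(vi) (exactly one): Eitan ∉ Planning.
(viii): Chen matches Eitan: Chen ∉ Planning.
(iv): Xiulan matches Eitan: Xiulan ∉ Planning.
(ii): Beck matches Xiulan: Beck ∉ Planning.

Planning = {Wen}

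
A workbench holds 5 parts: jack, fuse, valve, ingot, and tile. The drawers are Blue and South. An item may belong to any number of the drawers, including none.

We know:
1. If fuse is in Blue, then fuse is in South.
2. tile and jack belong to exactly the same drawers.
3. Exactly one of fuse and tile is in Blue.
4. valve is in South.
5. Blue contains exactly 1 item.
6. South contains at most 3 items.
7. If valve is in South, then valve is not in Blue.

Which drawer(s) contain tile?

tile: none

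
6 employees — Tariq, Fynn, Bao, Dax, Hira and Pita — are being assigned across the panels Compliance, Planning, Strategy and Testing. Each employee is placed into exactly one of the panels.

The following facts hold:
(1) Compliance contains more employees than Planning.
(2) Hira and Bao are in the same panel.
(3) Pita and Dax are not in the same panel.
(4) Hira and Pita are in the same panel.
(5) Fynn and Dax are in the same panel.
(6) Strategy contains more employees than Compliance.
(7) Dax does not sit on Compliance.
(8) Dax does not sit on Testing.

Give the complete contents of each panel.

Compliance = {Tariq}; Planning = {}; Strategy = {Dax, Fynn}; Testing = {Bao, Hira, Pita}

From (7): Dax ∉ Compliance.
From (8): Dax ∉ Testing.
(5): Fynn matches Dax: Fynn ∉ Compliance.
(5): Fynn matches Dax: Fynn ∉ Testing.
Suppose Tariq ∉ Compliance: no assignment then satisfies all the clues, so Tariq ∈ Compliance.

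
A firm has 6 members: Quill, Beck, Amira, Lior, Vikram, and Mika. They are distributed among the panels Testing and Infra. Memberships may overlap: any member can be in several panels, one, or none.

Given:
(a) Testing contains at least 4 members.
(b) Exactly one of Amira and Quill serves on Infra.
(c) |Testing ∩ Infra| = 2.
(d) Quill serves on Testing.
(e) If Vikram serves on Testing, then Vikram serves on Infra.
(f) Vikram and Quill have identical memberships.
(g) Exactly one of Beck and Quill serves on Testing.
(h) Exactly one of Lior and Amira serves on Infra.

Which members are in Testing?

Testing = {Amira, Mika, Quill, Vikram}

From (d): Quill ∈ Testing.
(f): Vikram matches Quill: Vikram ∈ Testing.
(g) (exactly one): Beck ∉ Testing.
(e): Vikram ∈ Infra.
(f): Quill matches Vikram: Quill ∈ Infra.
(b) (exactly one): Amira ∉ Infra.
(h) (exactly one): Lior ∈ Infra.
Suppose Amira ∉ Testing: no assignment then satisfies all the clues, so Amira ∈ Testing.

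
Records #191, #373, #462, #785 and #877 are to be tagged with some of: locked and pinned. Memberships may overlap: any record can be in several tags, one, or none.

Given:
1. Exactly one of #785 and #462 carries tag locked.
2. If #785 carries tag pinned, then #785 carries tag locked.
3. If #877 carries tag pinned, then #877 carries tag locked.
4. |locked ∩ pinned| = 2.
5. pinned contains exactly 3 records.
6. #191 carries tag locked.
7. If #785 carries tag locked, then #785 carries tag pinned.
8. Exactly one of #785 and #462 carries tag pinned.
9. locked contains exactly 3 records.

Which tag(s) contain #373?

#373: pinned

From (6): #191 ∈ locked.
Suppose #373 ∈ locked: no assignment then satisfies all the clues, so #373 ∉ locked.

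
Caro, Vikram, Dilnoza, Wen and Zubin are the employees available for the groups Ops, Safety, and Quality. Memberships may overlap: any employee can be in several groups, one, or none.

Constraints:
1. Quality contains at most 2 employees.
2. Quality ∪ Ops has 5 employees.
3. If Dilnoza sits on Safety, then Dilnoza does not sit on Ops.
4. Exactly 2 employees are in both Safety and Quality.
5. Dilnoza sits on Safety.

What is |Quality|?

2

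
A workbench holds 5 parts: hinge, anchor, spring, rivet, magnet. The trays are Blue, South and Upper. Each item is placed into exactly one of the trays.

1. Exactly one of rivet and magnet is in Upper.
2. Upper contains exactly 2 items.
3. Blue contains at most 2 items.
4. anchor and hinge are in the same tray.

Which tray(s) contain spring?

spring: Upper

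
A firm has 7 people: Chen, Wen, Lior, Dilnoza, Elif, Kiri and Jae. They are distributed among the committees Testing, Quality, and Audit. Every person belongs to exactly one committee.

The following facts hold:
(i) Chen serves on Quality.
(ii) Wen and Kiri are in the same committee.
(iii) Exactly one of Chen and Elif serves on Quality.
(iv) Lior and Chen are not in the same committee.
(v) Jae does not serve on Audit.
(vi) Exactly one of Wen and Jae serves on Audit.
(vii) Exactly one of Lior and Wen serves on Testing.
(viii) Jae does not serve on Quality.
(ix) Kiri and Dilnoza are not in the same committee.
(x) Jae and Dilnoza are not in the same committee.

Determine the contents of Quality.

From (i): Chen ∈ Quality.
From (v): Jae ∉ Audit.
From (viii): Jae ∉ Quality.
(iii) (exactly one): Elif ∉ Quality.
(iv): Lior ∉ Quality.
(vi) (exactly one): Wen ∈ Audit.
(vii) (exactly one): Lior ∈ Testing.
Only one committee left: Jae ∈ Testing.
(ii): Kiri matches Wen: Kiri ∉ Testing.
(ii): Kiri matches Wen: Kiri ∉ Quality.
(ii): Kiri matches Wen: Kiri ∈ Audit.
Only one committee left: Dilnoza ∈ Quality.

Quality = {Chen, Dilnoza}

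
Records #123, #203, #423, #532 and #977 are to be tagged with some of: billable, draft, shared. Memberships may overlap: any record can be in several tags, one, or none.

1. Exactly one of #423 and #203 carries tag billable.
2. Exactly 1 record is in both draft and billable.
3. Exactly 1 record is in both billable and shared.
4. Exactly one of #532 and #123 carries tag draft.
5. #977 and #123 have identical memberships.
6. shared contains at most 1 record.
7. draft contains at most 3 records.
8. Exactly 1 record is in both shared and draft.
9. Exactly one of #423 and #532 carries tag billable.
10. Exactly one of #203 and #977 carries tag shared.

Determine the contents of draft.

draft = {#123, #203, #977}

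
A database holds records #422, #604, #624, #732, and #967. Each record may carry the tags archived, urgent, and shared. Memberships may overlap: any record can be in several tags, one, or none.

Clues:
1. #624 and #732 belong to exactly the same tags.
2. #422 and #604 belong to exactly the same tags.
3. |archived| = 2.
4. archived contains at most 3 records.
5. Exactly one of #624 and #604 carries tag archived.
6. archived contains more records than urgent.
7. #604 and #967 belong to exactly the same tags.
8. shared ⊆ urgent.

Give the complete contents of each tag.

archived = {#624, #732}; urgent = {}; shared = {}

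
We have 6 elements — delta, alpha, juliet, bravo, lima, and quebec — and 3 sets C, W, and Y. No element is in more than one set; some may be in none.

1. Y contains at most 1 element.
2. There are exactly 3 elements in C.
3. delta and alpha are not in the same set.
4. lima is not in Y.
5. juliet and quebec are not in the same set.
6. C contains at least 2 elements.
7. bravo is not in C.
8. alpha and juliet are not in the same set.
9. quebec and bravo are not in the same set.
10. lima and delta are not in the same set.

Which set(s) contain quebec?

From (4): lima ∉ Y.
From (7): bravo ∉ C.
Suppose quebec ∉ C: no assignment then satisfies all the clues, so quebec ∈ C.

quebec: C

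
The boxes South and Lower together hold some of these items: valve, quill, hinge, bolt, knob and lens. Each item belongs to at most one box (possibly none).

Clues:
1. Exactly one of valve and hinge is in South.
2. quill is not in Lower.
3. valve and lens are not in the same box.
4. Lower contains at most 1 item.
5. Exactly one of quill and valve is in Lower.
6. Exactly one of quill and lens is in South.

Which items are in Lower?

Lower = {valve}

From (2): quill ∉ Lower.
(5) (exactly one): valve ∈ Lower.
(1) (exactly one): hinge ∈ South.
(3): lens ∉ Lower.
(4): Lower already has 1, so the rest are out.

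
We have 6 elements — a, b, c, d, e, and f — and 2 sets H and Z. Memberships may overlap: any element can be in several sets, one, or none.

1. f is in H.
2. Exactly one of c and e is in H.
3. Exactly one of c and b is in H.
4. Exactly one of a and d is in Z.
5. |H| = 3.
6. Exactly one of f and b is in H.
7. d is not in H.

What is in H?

H = {a, c, f}

From (1): f ∈ H.
From (7): d ∉ H.
(6) (exactly one): b ∉ H.
(3) (exactly one): c ∈ H.
(2) (exactly one): e ∉ H.
(5): only 3 candidates remain for H, so all are in.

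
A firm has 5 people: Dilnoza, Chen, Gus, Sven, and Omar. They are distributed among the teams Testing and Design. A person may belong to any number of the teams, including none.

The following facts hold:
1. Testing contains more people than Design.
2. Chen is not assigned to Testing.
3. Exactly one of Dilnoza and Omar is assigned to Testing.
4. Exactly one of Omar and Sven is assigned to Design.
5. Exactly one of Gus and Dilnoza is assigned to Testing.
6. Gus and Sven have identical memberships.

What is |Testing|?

3

From (2): Chen ∉ Testing.
Suppose Dilnoza ∈ Testing: no assignment then satisfies all the clues, so Dilnoza ∉ Testing.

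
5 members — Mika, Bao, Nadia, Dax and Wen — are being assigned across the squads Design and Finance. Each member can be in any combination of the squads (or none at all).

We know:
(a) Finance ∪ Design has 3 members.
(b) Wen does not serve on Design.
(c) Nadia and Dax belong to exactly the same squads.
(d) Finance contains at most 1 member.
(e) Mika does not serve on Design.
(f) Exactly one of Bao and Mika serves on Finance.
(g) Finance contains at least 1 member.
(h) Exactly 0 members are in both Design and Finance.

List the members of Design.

Design = {Dax, Nadia}

From (b): Wen ∉ Design.
From (e): Mika ∉ Design.
Suppose Bao ∈ Design: no assignment then satisfies all the clues, so Bao ∉ Design.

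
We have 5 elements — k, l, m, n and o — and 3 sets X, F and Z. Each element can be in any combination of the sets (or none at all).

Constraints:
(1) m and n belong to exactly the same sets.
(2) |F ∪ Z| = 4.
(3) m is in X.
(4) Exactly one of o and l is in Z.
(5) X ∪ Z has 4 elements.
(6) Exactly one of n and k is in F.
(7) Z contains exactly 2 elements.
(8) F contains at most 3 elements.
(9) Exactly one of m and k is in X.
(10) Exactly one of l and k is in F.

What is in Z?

Z = {k, l}

From (3): m ∈ X.
(1): n matches m: n ∈ X.
(9) (exactly one): k ∉ X.
Suppose k ∉ Z: no assignment then satisfies all the clues, so k ∈ Z.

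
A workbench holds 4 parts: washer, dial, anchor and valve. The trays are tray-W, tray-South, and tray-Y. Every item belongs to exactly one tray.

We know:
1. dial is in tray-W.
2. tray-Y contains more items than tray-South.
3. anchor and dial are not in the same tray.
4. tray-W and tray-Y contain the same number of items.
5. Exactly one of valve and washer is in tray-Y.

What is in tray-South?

tray-South = {}

From (1): dial ∈ tray-W.
(3): anchor ∉ tray-W.
Suppose washer ∈ tray-South: no assignment then satisfies all the clues, so washer ∉ tray-South.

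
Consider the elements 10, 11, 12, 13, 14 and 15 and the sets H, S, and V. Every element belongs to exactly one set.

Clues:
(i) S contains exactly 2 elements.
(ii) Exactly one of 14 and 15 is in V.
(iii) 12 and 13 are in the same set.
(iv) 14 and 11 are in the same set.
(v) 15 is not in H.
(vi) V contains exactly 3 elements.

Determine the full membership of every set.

H = {10}; S = {11, 14}; V = {12, 13, 15}

From (v): 15 ∉ H.
Suppose 10 ∉ H: no assignment then satisfies all the clues, so 10 ∈ H.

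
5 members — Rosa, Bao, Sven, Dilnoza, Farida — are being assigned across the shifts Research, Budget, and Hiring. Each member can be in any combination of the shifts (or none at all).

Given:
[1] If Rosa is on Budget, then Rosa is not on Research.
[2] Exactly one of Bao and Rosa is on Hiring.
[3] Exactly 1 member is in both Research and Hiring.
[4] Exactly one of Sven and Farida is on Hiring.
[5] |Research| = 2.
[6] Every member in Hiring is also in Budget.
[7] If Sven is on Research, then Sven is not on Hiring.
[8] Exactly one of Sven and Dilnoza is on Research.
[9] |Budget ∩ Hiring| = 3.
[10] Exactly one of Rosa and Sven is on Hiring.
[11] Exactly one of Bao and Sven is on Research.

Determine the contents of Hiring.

Hiring = {Dilnoza, Farida, Rosa}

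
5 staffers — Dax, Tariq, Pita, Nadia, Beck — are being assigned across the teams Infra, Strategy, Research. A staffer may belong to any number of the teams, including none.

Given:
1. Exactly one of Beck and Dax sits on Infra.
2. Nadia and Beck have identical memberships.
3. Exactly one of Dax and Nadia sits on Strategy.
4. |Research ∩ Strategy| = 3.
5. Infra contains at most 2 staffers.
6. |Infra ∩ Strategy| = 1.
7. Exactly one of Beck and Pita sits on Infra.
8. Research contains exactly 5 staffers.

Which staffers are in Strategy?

Strategy = {Beck, Nadia, Pita}

(8): only 5 candidates remain for Research, so all are in.
Suppose Dax ∈ Strategy: no assignment then satisfies all the clues, so Dax ∉ Strategy.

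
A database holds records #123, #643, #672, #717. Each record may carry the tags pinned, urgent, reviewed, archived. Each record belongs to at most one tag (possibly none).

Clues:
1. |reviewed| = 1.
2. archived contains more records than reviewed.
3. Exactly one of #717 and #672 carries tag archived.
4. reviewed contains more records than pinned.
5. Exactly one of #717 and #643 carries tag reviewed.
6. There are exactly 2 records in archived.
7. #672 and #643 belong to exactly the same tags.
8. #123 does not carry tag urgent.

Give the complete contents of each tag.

pinned = {}; urgent = {}; reviewed = {#717}; archived = {#643, #672}

From (8): #123 ∉ urgent.
Suppose #123 ∈ pinned: no assignment then satisfies all the clues, so #123 ∉ pinned.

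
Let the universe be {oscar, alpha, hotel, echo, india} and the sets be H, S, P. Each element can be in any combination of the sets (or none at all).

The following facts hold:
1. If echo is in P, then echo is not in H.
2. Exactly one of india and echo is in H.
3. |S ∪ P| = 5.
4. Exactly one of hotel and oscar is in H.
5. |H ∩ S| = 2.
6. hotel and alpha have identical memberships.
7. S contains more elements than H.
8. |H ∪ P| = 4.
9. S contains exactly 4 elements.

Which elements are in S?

S = {alpha, echo, hotel, oscar}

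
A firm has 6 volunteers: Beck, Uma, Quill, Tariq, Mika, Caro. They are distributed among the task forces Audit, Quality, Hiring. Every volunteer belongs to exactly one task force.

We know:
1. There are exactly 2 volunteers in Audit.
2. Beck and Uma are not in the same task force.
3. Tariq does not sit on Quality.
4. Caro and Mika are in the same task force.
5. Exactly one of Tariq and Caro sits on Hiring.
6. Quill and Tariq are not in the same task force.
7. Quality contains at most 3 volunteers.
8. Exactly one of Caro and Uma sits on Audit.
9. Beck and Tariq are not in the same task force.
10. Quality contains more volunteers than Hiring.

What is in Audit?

From (3): Tariq ∉ Quality.
Suppose Beck ∈ Audit: no assignment then satisfies all the clues, so Beck ∉ Audit.

Audit = {Quill, Uma}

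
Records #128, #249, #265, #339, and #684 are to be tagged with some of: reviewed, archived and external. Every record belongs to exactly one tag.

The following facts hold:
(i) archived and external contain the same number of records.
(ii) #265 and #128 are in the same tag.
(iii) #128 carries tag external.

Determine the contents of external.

external = {#128, #265}

From (iii): #128 ∈ external.
(ii): #265 matches #128: #265 ∉ reviewed.
(ii): #265 matches #128: #265 ∉ archived.
(ii): #265 matches #128: #265 ∈ external.
Suppose #249 ∈ external: no assignment then satisfies all the clues, so #249 ∉ external.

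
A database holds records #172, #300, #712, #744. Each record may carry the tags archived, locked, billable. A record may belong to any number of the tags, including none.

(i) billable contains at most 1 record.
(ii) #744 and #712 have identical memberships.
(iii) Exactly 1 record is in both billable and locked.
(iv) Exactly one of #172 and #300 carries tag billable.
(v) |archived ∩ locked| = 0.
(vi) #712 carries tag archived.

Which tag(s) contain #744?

#744: archived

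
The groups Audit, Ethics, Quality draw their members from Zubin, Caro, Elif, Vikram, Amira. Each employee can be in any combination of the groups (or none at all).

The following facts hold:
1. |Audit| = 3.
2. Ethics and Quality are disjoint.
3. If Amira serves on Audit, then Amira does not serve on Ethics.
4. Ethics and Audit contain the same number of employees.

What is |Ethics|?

3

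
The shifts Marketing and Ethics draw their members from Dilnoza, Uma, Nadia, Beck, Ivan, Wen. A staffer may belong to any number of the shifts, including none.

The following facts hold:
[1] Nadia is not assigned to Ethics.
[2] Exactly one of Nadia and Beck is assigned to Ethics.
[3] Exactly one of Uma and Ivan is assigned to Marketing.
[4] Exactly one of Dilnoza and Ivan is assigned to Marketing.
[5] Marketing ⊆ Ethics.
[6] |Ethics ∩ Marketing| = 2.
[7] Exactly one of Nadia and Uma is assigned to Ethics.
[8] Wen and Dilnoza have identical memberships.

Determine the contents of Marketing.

Marketing = {Beck, Ivan}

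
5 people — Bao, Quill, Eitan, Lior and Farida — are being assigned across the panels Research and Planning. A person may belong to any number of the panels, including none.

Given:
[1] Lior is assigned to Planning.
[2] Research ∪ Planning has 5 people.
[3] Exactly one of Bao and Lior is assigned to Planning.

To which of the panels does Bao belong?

Bao: Research

From (1): Lior ∈ Planning.
(3) (exactly one): Bao ∉ Planning.
Suppose Bao ∉ Research: no assignment then satisfies all the clues, so Bao ∈ Research.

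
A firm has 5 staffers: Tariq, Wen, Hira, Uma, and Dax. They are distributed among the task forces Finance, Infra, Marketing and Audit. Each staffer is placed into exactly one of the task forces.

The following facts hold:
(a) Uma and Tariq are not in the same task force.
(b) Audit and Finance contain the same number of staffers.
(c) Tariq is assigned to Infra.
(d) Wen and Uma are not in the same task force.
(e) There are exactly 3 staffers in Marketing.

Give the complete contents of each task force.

Finance = {}; Infra = {Tariq, Wen}; Marketing = {Dax, Hira, Uma}; Audit = {}

From (c): Tariq ∈ Infra.
(a): Uma ∉ Infra.
Suppose Wen ∈ Finance: no assignment then satisfies all the clues, so Wen ∉ Finance.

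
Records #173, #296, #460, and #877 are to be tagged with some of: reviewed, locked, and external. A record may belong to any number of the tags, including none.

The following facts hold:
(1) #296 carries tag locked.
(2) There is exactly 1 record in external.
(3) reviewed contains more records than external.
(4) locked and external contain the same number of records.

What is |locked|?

1

From (1): #296 ∈ locked.
Suppose #173 ∈ locked: no assignment then satisfies all the clues, so #173 ∉ locked.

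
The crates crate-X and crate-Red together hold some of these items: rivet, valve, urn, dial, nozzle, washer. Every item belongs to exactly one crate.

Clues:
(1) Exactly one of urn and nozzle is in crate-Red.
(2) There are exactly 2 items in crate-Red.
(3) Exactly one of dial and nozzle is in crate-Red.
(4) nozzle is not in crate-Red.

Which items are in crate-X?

From (4): nozzle ∉ crate-Red.
(1) (exactly one): urn ∈ crate-Red.
(3) (exactly one): dial ∈ crate-Red.
Only one crate left: nozzle ∈ crate-X.
(2): crate-Red already has 2, so the rest are out.
Only one crate left: rivet ∈ crate-X.
Only one crate left: valve ∈ crate-X.
Only one crate left: washer ∈ crate-X.

crate-X = {nozzle, rivet, valve, washer}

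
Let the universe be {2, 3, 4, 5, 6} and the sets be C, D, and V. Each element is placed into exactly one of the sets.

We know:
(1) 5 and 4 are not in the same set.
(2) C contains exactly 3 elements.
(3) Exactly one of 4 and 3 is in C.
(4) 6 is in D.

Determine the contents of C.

C = {2, 3, 5}

From (4): 6 ∈ D.
Suppose 2 ∉ C: no assignment then satisfies all the clues, so 2 ∈ C.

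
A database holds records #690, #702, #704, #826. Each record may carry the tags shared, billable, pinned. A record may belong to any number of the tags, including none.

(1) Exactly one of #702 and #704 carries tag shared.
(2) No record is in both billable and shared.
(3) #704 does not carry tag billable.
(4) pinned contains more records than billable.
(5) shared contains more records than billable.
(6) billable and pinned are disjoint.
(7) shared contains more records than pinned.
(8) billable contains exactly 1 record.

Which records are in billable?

From (3): #704 ∉ billable.
Suppose #690 ∈ billable: no assignment then satisfies all the clues, so #690 ∉ billable.

billable = {#702}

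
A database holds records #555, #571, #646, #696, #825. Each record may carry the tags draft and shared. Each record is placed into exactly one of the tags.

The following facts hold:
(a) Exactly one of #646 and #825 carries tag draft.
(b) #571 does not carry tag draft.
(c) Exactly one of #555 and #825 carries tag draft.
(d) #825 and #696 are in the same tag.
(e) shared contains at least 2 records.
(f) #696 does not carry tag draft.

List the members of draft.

From (b): #571 ∉ draft.
From (f): #696 ∉ draft.
(d): #825 matches #696: #825 ∉ draft.
Only one tag left: #571 ∈ shared.
Only one tag left: #696 ∈ shared.
Only one tag left: #825 ∈ shared.
(a) (exactly one): #646 ∈ draft.
(c) (exactly one): #555 ∈ draft.

draft = {#555, #646}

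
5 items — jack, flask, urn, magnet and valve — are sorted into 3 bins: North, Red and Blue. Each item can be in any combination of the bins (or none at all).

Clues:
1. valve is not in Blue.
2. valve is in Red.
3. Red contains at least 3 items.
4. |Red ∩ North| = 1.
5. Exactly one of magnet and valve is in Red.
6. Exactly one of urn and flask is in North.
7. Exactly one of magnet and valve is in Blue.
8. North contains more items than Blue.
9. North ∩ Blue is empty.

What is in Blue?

Blue = {magnet}

From (1): valve ∉ Blue.
From (2): valve ∈ Red.
(5) (exactly one): magnet ∉ Red.
(7) (exactly one): magnet ∈ Blue.
(9) (disjoint): magnet ∉ North.
Suppose jack ∈ Blue: no assignment then satisfies all the clues, so jack ∉ Blue.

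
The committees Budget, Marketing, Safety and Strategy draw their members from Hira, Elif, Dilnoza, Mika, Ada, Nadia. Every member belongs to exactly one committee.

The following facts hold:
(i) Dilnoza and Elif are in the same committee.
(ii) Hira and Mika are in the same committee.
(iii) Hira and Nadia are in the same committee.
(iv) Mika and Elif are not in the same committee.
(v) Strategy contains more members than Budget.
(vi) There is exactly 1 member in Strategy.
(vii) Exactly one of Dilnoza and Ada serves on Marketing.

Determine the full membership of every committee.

Budget = {}; Marketing = {Dilnoza, Elif}; Safety = {Hira, Mika, Nadia}; Strategy = {Ada}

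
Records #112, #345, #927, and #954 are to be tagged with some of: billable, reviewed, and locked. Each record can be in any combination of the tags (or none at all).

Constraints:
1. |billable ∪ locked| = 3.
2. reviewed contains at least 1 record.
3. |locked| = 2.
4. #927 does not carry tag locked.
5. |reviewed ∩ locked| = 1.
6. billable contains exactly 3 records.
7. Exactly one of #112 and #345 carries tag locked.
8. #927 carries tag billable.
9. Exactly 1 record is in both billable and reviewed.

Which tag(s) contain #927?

From (4): #927 ∉ locked.
From (8): #927 ∈ billable.
Suppose #927 ∈ reviewed: no assignment then satisfies all the clues, so #927 ∉ reviewed.

#927: billable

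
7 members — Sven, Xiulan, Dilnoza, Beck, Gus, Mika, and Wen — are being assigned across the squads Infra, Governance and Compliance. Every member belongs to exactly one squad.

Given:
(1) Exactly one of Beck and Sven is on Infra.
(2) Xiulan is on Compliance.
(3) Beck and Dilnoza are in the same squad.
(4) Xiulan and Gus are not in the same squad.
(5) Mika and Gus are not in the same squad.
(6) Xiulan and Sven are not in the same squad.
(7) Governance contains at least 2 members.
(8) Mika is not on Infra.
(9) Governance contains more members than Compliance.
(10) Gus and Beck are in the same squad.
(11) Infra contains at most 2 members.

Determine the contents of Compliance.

From (2): Xiulan ∈ Compliance.
From (8): Mika ∉ Infra.
(4): Gus ∉ Compliance.
(6): Sven ∉ Compliance.
(10): Beck matches Gus: Beck ∉ Compliance.
(3): Dilnoza matches Beck: Dilnoza ∉ Compliance.
Suppose Mika ∉ Compliance: no assignment then satisfies all the clues, so Mika ∈ Compliance.

Compliance = {Mika, Xiulan}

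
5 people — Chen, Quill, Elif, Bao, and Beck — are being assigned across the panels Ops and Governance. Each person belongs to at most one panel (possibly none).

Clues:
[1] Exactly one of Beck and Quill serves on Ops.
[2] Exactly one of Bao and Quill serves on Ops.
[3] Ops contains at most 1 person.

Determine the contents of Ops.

Ops = {Quill}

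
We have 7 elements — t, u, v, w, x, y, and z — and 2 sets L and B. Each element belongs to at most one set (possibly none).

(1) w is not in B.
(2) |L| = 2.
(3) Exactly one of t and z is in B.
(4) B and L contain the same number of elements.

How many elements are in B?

2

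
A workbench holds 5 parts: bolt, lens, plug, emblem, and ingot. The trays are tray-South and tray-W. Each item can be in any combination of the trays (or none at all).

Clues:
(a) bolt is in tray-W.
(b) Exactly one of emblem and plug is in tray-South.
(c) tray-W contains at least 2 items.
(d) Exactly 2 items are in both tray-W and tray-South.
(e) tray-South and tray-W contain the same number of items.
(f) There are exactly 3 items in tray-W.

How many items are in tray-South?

3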